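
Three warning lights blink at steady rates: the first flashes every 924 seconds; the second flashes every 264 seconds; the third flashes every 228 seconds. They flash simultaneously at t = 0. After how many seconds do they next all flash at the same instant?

35112 seconds

The first simultaneous occurrence is after LCM of the individual periods.
924 = 2^2 × 3 × 7 × 11
264 = 2^3 × 3 × 11
228 = 2^2 × 3 × 19
LCM(924, 264, 228) = 2^3 × 3 × 7 × 11 × 19 = 35112.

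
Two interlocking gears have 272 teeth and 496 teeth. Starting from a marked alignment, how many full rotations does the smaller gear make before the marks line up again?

31 rotations

They are all back at their starting positions together after one LCM of the periods.
272 = 2^4 × 17
496 = 2^4 × 31
LCM(272, 496) = 2^4 × 17 × 31 = 8432.
Rotations for period 272: 8432 / 272 = 31.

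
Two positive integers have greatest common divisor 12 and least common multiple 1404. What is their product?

For any two positive integers, gcd × lcm = product = 12 × 1404 = 16848.

16848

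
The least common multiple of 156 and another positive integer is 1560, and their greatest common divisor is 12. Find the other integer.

120

gcd × lcm = product of the two integers, so the other integer is (12 × 1560) / 156 = 120.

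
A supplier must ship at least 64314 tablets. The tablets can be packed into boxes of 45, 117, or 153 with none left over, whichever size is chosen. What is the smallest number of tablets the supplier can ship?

The number of tablets must be a common multiple of 45, 117, and 153, so a multiple of their LCM.
45 = 3^2 × 5
117 = 3^2 × 13
153 = 3^2 × 17
LCM(45, 117, 153) = 3^2 × 5 × 13 × 17 = 9945.
Smallest multiple of 9945 that is ≥ 64314: ⌈64314/9945⌉ × 9945 = 7 × 9945 = 69615.

69615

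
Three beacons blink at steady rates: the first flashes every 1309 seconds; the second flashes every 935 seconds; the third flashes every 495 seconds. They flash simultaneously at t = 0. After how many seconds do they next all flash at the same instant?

They coincide at every common multiple of the periods; the first is the LCM.
1309 = 7 × 11 × 17
935 = 5 × 11 × 17
495 = 3^2 × 5 × 11
LCM(1309, 935, 495) = 3^2 × 5 × 7 × 11 × 17 = 58905.

58905 seconds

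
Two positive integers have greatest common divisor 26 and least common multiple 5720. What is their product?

148720

For any two positive integers, gcd × lcm = product = 26 × 5720 = 148720.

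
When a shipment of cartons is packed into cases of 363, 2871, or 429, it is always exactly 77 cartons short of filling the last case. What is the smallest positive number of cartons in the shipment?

410476

Being 77 short of a full case of size k means N ≡ −77 (mod k), i.e. N + 77 is a multiple of each size.
363 = 3 × 11^2
2871 = 3^2 × 11 × 29
429 = 3 × 11 × 13
LCM(363, 2871, 429) = 3^2 × 11^2 × 13 × 29 = 410553.
Smallest positive N is 410553 − 77 = 410476.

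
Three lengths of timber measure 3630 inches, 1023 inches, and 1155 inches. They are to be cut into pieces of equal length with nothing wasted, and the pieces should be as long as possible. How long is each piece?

33 inches

The greatest length dividing all of 3630, 1023, and 1155 is their gcd.
3630 = 2 × 3 × 5 × 11^2
1023 = 3 × 11 × 31
1155 = 3 × 5 × 7 × 11
gcd(3630, 1023, 1155) = 3 × 11 = 33.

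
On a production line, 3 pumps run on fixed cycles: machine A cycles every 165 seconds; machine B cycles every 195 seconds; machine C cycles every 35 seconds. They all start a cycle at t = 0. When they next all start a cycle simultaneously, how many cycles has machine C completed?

All finish a whole number of cycles simultaneously at t = LCM of the periods.
165 = 3 × 5 × 11
195 = 3 × 5 × 13
35 = 5 × 7
LCM(165, 195, 35) = 3 × 5 × 7 × 11 × 13 = 15015.
Cycles for period 35: 15015 / 35 = 429.

429 cycles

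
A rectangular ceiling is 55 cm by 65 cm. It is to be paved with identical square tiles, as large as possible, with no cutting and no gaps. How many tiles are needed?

143

Tile side = gcd(55, 65).
55 = 5 × 11
65 = 5 × 13
gcd(55, 65) = 5.
Tiles: (55/5) × (65/5) = 11 × 13 = 143.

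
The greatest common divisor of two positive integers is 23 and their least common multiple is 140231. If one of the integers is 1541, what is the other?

For two integers, gcd × lcm = product, so the other is (23 × 140231) / 1541 = 3225313 / 1541 = 2093.

2093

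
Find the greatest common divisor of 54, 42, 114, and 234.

6

54 = 2 × 3^3
42 = 2 × 3 × 7
114 = 2 × 3 × 19
234 = 2 × 3^2 × 13
gcd(54, 42, 114, 234) = 2 × 3 = 6.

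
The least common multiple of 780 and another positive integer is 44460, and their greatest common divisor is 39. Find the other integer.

gcd × lcm = product of the two integers, so the other integer is (39 × 44460) / 780 = 2223.

2223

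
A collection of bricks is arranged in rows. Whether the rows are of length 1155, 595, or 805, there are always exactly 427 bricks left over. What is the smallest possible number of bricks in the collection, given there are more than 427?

452032

N − 427 must be a common multiple of 1155, 595, and 805.
1155 = 3 × 5 × 7 × 11
595 = 5 × 7 × 17
805 = 5 × 7 × 23
LCM(1155, 595, 805) = 3 × 5 × 7 × 11 × 17 × 23 = 451605.
Smallest N > 427 is LCM + 427 = 451605 + 427 = 452032.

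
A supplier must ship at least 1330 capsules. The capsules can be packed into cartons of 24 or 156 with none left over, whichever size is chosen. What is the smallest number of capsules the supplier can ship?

1560

The number of capsules must be a common multiple of 24 and 156, so a multiple of their LCM.
24 = 2^3 × 3
156 = 2^2 × 3 × 13
LCM(24, 156) = 2^3 × 3 × 13 = 312.
Smallest multiple of 312 that is ≥ 1330: ⌈1330/312⌉ × 312 = 5 × 312 = 1560.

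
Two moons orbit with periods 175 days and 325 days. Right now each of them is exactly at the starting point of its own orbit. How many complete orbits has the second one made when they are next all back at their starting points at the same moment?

7 orbits

The first common completion time is the LCM of the periods.
175 = 5^2 × 7
325 = 5^2 × 13
LCM(175, 325) = 5^2 × 7 × 13 = 2275.
Orbits for period 325: 2275 / 325 = 7.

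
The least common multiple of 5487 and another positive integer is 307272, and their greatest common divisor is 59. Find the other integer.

3304

gcd × lcm = product of the two integers, so the other integer is (59 × 307272) / 5487 = 3304.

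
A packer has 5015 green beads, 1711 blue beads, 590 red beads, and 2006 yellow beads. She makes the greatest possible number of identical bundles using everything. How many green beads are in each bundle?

Number of bundles = gcd(5015, 1711, 590, 2006).
5015 = 5 × 17 × 59
1711 = 29 × 59
590 = 2 × 5 × 59
2006 = 2 × 17 × 59
gcd(5015, 1711, 590, 2006) = 59.
green beads per bundle = 5015 / 59 = 85.

85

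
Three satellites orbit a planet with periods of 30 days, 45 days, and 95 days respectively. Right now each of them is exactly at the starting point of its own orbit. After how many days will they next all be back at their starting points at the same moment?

1710 days

The first simultaneous occurrence is after LCM of the individual periods.
30 = 2 × 3 × 5
45 = 3^2 × 5
95 = 5 × 19
LCM(30, 45, 95) = 2 × 3^2 × 5 × 19 = 1710.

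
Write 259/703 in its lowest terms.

7/19

259 = 7 × 37
703 = 19 × 37
gcd(259, 703) = 37.
Divide numerator and denominator by 37: 259/703 = 7/19.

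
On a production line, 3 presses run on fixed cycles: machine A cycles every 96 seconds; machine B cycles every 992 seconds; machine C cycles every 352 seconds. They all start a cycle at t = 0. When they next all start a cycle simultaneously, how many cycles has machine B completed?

The first common completion time is the LCM of the periods.
96 = 2^5 × 3
992 = 2^5 × 31
352 = 2^5 × 11
LCM(96, 992, 352) = 2^5 × 3 × 11 × 31 = 32736.
Cycles for period 992: 32736 / 992 = 33.

33 cycles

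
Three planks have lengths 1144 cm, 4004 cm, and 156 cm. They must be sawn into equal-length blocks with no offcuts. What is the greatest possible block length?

This is the greatest common divisor of 1144, 4004, and 156.
1144 = 2^3 × 11 × 13
4004 = 2^2 × 7 × 11 × 13
156 = 2^2 × 3 × 13
gcd(1144, 4004, 156) = 2^2 × 13 = 52.

52 cm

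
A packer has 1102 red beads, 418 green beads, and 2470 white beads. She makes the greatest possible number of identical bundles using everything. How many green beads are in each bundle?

11

Number of bundles = gcd(1102, 418, 2470).
1102 = 2 × 19 × 29
418 = 2 × 11 × 19
2470 = 2 × 5 × 13 × 19
gcd(1102, 418, 2470) = 2 × 19 = 38.
green beads per bundle = 418 / 38 = 11.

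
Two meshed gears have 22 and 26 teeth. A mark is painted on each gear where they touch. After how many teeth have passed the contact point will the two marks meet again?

286 teeth

We need the least common multiple of the intervals.
22 = 2 × 11
26 = 2 × 13
LCM(22, 26) = 2 × 11 × 13 = 286.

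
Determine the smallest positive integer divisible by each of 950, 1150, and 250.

109250

950 = 2 × 5^2 × 19
1150 = 2 × 5^2 × 23
250 = 2 × 5^3
LCM(950, 1150, 250) = 2 × 5^3 × 19 × 23 = 109250.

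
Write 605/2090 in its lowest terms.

605 = 5 × 11^2
2090 = 2 × 5 × 11 × 19
gcd(605, 2090) = 5 × 11 = 55.
Divide numerator and denominator by 55: 605/2090 = 11/38.

11/38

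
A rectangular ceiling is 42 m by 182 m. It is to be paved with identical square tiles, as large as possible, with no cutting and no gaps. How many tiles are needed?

39

Tile side = gcd(42, 182).
42 = 2 × 3 × 7
182 = 2 × 7 × 13
gcd(42, 182) = 2 × 7 = 14.
Tiles: (42/14) × (182/14) = 3 × 13 = 39.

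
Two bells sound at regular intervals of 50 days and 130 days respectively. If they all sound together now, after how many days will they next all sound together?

650 days

They coincide at every common multiple of the periods; the first is the LCM.
50 = 2 × 5^2
130 = 2 × 5 × 13
LCM(50, 130) = 2 × 5^2 × 13 = 650.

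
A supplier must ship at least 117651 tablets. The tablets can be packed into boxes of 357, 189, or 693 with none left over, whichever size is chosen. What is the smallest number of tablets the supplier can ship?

The number of tablets must be a common multiple of 357, 189, and 693, so a multiple of their LCM.
357 = 3 × 7 × 17
189 = 3^3 × 7
693 = 3^2 × 7 × 11
LCM(357, 189, 693) = 3^3 × 7 × 11 × 17 = 35343.
Smallest multiple of 35343 that is ≥ 117651: ⌈117651/35343⌉ × 35343 = 4 × 35343 = 141372.

141372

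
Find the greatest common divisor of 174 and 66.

174 = 2 × 3 × 29
66 = 2 × 3 × 11
gcd(174, 66) = 2 × 3 = 6.

6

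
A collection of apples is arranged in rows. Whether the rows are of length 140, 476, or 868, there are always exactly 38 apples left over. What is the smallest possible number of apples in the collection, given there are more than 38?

N − 38 must be a common multiple of 140, 476, and 868.
140 = 2^2 × 5 × 7
476 = 2^2 × 7 × 17
868 = 2^2 × 7 × 31
LCM(140, 476, 868) = 2^2 × 5 × 7 × 17 × 31 = 73780.
Smallest N > 38 is LCM + 38 = 73780 + 38 = 73818.

73818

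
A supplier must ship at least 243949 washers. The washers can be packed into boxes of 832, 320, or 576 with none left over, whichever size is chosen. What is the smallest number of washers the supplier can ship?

The number of washers must be a common multiple of 832, 320, and 576, so a multiple of their LCM.
832 = 2^6 × 13
320 = 2^6 × 5
576 = 2^6 × 3^2
LCM(832, 320, 576) = 2^6 × 3^2 × 5 × 13 = 37440.
Smallest multiple of 37440 that is ≥ 243949: ⌈243949/37440⌉ × 37440 = 7 × 37440 = 262080.

262080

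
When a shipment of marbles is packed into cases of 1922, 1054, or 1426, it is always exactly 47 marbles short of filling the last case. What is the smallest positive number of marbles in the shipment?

751455

Being 47 short of a full case of size k means N ≡ −47 (mod k), i.e. N + 47 is a multiple of each size.
1922 = 2 × 31^2
1054 = 2 × 17 × 31
1426 = 2 × 23 × 31
LCM(1922, 1054, 1426) = 2 × 17 × 23 × 31^2 = 751502.
Smallest positive N is 751502 − 47 = 751455.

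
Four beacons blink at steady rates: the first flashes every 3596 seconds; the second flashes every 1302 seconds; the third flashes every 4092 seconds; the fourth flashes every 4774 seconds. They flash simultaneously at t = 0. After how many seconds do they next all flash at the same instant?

830676 seconds

They coincide at every common multiple of the periods; the first is the LCM.
3596 = 2^2 × 29 × 31
1302 = 2 × 3 × 7 × 31
4092 = 2^2 × 3 × 11 × 31
4774 = 2 × 7 × 11 × 31
LCM(3596, 1302, 4092, 4774) = 2^2 × 3 × 7 × 11 × 29 × 31 = 830676.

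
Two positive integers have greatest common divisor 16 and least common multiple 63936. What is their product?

For any two positive integers, gcd × lcm = product = 16 × 63936 = 1022976.

1022976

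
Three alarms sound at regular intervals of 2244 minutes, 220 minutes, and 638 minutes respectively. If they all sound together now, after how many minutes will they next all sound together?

325380 minutes

We need the least common multiple of the intervals.
2244 = 2^2 × 3 × 11 × 17
220 = 2^2 × 5 × 11
638 = 2 × 11 × 29
LCM(2244, 220, 638) = 2^2 × 3 × 5 × 11 × 17 × 29 = 325380.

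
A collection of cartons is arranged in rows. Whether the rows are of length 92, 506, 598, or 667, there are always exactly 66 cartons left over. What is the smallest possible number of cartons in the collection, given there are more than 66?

381590

N − 66 must be a common multiple of 92, 506, 598, and 667.
92 = 2^2 × 23
506 = 2 × 11 × 23
598 = 2 × 13 × 23
667 = 23 × 29
LCM(92, 506, 598, 667) = 2^2 × 11 × 13 × 23 × 29 = 381524.
Smallest N > 66 is LCM + 66 = 381524 + 66 = 381590.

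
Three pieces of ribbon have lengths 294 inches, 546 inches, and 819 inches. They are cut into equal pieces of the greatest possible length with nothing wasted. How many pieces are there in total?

79

Piece length = gcd(294, 546, 819).
294 = 2 × 3 × 7^2
546 = 2 × 3 × 7 × 13
819 = 3^2 × 7 × 13
gcd(294, 546, 819) = 3 × 7 = 21.
Total pieces = 294/21 + 546/21 + 819/21 = 14 + 26 + 39 = 79.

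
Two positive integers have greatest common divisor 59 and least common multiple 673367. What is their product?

For any two positive integers, gcd × lcm = product = 59 × 673367 = 39728653.

39728653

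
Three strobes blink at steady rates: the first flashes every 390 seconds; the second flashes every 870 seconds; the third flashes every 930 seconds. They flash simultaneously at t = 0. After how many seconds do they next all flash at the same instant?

350610 seconds

They coincide at every common multiple of the periods; the first is the LCM.
390 = 2 × 3 × 5 × 13
870 = 2 × 3 × 5 × 29
930 = 2 × 3 × 5 × 31
LCM(390, 870, 930) = 2 × 3 × 5 × 13 × 29 × 31 = 350610.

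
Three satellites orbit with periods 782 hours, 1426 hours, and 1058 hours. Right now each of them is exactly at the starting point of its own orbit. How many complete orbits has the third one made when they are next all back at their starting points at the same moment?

All finish a whole number of cycles simultaneously at t = LCM of the periods.
782 = 2 × 17 × 23
1426 = 2 × 23 × 31
1058 = 2 × 23^2
LCM(782, 1426, 1058) = 2 × 17 × 23^2 × 31 = 557566.
Orbits for period 1058: 557566 / 1058 = 527.

527 orbits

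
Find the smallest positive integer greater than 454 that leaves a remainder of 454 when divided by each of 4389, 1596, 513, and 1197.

N − 454 must be a common multiple of 4389, 1596, 513, and 1197.
4389 = 3 × 7 × 11 × 19
1596 = 2^2 × 3 × 7 × 19
513 = 3^3 × 19
1197 = 3^2 × 7 × 19
LCM(4389, 1596, 513, 1197) = 2^2 × 3^3 × 7 × 11 × 19 = 158004.
Smallest N > 454 is LCM + 454 = 158004 + 454 = 158458.

158458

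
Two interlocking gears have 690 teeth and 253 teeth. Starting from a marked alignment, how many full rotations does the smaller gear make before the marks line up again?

They are all back at their starting positions together after one LCM of the periods.
690 = 2 × 3 × 5 × 23
253 = 11 × 23
LCM(690, 253) = 2 × 3 × 5 × 11 × 23 = 7590.
Rotations for period 253: 7590 / 253 = 30.

30 rotations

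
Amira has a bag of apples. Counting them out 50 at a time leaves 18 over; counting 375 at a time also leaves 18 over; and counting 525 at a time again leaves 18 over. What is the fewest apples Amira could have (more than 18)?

5268

N − 18 must be a common multiple of 50, 375, and 525.
50 = 2 × 5^2
375 = 3 × 5^3
525 = 3 × 5^2 × 7
LCM(50, 375, 525) = 2 × 3 × 5^3 × 7 = 5250.
Smallest N > 18 is LCM + 18 = 5250 + 18 = 5268.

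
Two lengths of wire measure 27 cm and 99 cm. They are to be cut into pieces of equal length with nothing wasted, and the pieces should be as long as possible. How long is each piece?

9 cm

By the Euclidean algorithm:
99 = 3 × 27 + 18
27 = 1 × 18 + 9
18 = 2 × 9 + 0
gcd(27, 99) = 9.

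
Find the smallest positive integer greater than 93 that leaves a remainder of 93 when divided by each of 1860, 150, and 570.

N − 93 must be a common multiple of 1860, 150, and 570.
1860 = 2^2 × 3 × 5 × 31
150 = 2 × 3 × 5^2
570 = 2 × 3 × 5 × 19
LCM(1860, 150, 570) = 2^2 × 3 × 5^2 × 19 × 31 = 176700.
Smallest N > 93 is LCM + 93 = 176700 + 93 = 176793.

176793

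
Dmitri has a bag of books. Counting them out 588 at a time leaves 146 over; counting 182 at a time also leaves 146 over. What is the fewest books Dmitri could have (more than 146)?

N − 146 must be a common multiple of 588 and 182.
588 = 2^2 × 3 × 7^2
182 = 2 × 7 × 13
LCM(588, 182) = 2^2 × 3 × 7^2 × 13 = 7644.
Smallest N > 146 is LCM + 146 = 7644 + 146 = 7790.

7790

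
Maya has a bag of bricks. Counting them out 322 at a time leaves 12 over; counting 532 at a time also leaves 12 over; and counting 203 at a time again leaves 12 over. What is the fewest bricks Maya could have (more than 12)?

N − 12 must be a common multiple of 322, 532, and 203.
322 = 2 × 7 × 23
532 = 2^2 × 7 × 19
203 = 7 × 29
LCM(322, 532, 203) = 2^2 × 7 × 19 × 23 × 29 = 354844.
Smallest N > 12 is LCM + 12 = 354844 + 12 = 354856.

354856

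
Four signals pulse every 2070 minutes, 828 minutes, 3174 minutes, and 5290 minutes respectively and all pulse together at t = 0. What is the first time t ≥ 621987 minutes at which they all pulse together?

666540 minutes

Joint pulses occur at multiples of LCM(2070, 828, 3174, 5290).
2070 = 2 × 3^2 × 5 × 23
828 = 2^2 × 3^2 × 23
3174 = 2 × 3 × 23^2
5290 = 2 × 5 × 23^2
LCM(2070, 828, 3174, 5290) = 2^2 × 3^2 × 5 × 23^2 = 95220.
Smallest multiple of 95220 that is ≥ 621987: ⌈621987/95220⌉ × 95220 = 7 × 95220 = 666540.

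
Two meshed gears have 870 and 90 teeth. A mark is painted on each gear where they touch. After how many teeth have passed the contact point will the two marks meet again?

2610 teeth

The first simultaneous occurrence is after LCM of the individual periods.
870 = 2 × 3 × 5 × 29
90 = 2 × 3^2 × 5
LCM(870, 90) = 2 × 3^2 × 5 × 29 = 2610.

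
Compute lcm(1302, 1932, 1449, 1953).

1302 = 2 × 3 × 7 × 31
1932 = 2^2 × 3 × 7 × 23
1449 = 3^2 × 7 × 23
1953 = 3^2 × 7 × 31
LCM(1302, 1932, 1449, 1953) = 2^2 × 3^2 × 7 × 23 × 31 = 179676.

179676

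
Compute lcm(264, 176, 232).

264 = 2^3 × 3 × 11
176 = 2^4 × 11
232 = 2^3 × 29
LCM(264, 176, 232) = 2^4 × 3 × 11 × 29 = 15312.

15312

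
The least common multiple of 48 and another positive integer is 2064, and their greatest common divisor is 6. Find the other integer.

258

gcd × lcm = product of the two integers, so the other integer is (6 × 2064) / 48 = 258.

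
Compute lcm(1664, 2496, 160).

1664 = 2^7 × 13
2496 = 2^6 × 3 × 13
160 = 2^5 × 5
LCM(1664, 2496, 160) = 2^7 × 3 × 5 × 13 = 24960.

24960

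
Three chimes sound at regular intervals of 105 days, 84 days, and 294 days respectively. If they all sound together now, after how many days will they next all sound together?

The first simultaneous occurrence is after LCM of the individual periods.
105 = 3 × 5 × 7
84 = 2^2 × 3 × 7
294 = 2 × 3 × 7^2
LCM(105, 84, 294) = 2^2 × 3 × 5 × 7^2 = 2940.

2940 days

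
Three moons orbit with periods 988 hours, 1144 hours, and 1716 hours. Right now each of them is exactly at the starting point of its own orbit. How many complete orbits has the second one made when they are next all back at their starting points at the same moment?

57 orbits

All finish a whole number of cycles simultaneously at t = LCM of the periods.
988 = 2^2 × 13 × 19
1144 = 2^3 × 11 × 13
1716 = 2^2 × 3 × 11 × 13
LCM(988, 1144, 1716) = 2^3 × 3 × 11 × 13 × 19 = 65208.
Orbits for period 1144: 65208 / 1144 = 57.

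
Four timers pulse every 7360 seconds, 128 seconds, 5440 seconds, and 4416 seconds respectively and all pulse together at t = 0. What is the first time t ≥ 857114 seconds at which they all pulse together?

Joint pulses occur at multiples of LCM(7360, 128, 5440, 4416).
7360 = 2^6 × 5 × 23
128 = 2^7
5440 = 2^6 × 5 × 17
4416 = 2^6 × 3 × 23
LCM(7360, 128, 5440, 4416) = 2^7 × 3 × 5 × 17 × 23 = 750720.
Smallest multiple of 750720 that is ≥ 857114: ⌈857114/750720⌉ × 750720 = 2 × 750720 = 1501440.

1501440 seconds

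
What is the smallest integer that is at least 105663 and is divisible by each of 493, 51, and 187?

The integer must be a common multiple of 493, 51, and 187, so a multiple of their LCM.
493 = 17 × 29
51 = 3 × 17
187 = 11 × 17
LCM(493, 51, 187) = 3 × 11 × 17 × 29 = 16269.
Smallest multiple of 16269 that is ≥ 105663: ⌈105663/16269⌉ × 16269 = 7 × 16269 = 113883.

113883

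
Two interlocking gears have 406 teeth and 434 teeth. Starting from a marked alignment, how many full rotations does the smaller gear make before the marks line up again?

31 rotations

The first common completion time is the LCM of the periods.
406 = 2 × 7 × 29
434 = 2 × 7 × 31
LCM(406, 434) = 2 × 7 × 29 × 31 = 12586.
Rotations for period 406: 12586 / 406 = 31.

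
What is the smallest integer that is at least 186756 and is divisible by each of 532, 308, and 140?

204820

The integer must be a common multiple of 532, 308, and 140, so a multiple of their LCM.
532 = 2^2 × 7 × 19
308 = 2^2 × 7 × 11
140 = 2^2 × 5 × 7
LCM(532, 308, 140) = 2^2 × 5 × 7 × 11 × 19 = 29260.
Smallest multiple of 29260 that is ≥ 186756: ⌈186756/29260⌉ × 29260 = 7 × 29260 = 204820.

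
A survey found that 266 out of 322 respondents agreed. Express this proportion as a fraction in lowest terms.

266 = 2 × 7 × 19
322 = 2 × 7 × 23
gcd(266, 322) = 2 × 7 = 14.
Divide numerator and denominator by 14: 266/322 = 19/23.

19/23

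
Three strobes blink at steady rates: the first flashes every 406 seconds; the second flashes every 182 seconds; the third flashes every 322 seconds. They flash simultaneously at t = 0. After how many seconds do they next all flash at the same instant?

The first simultaneous occurrence is after LCM of the individual periods.
406 = 2 × 7 × 29
182 = 2 × 7 × 13
322 = 2 × 7 × 23
LCM(406, 182, 322) = 2 × 7 × 13 × 23 × 29 = 121394.

121394 seconds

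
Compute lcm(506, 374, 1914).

748374

506 = 2 × 11 × 23
374 = 2 × 11 × 17
1914 = 2 × 3 × 11 × 29
LCM(506, 374, 1914) = 2 × 3 × 11 × 17 × 23 × 29 = 748374.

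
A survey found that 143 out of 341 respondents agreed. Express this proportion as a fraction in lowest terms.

143 = 11 × 13
341 = 11 × 31
gcd(143, 341) = 11.
Divide numerator and denominator by 11: 143/341 = 13/31.

13/31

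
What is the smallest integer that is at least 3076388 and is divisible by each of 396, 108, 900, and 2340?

3088800

The integer must be a common multiple of 396, 108, 900, and 2340, so a multiple of their LCM.
396 = 2^2 × 3^2 × 11
108 = 2^2 × 3^3
900 = 2^2 × 3^2 × 5^2
2340 = 2^2 × 3^2 × 5 × 13
LCM(396, 108, 900, 2340) = 2^2 × 3^3 × 5^2 × 11 × 13 = 386100.
Smallest multiple of 386100 that is ≥ 3076388: ⌈3076388/386100⌉ × 386100 = 8 × 386100 = 3088800.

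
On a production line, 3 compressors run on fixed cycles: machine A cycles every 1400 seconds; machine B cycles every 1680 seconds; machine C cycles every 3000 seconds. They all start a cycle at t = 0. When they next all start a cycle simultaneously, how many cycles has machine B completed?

The first common completion time is the LCM of the periods.
1400 = 2^3 × 5^2 × 7
1680 = 2^4 × 3 × 5 × 7
3000 = 2^3 × 3 × 5^3
LCM(1400, 1680, 3000) = 2^4 × 3 × 5^3 × 7 = 42000.
Cycles for period 1680: 42000 / 1680 = 25.

25 cycles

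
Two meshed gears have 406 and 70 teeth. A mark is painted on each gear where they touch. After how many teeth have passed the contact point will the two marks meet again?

They coincide at every common multiple of the periods; the first is the LCM.
406 = 2 × 7 × 29
70 = 2 × 5 × 7
LCM(406, 70) = 2 × 5 × 7 × 29 = 2030.

2030 teeth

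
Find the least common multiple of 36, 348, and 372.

32364

36 = 2^2 × 3^2
348 = 2^2 × 3 × 29
372 = 2^2 × 3 × 31
LCM(36, 348, 372) = 2^2 × 3^2 × 29 × 31 = 32364.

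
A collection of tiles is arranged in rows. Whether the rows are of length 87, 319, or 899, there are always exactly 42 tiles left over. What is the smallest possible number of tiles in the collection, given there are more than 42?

29709

N − 42 must be a common multiple of 87, 319, and 899.
87 = 3 × 29
319 = 11 × 29
899 = 29 × 31
LCM(87, 319, 899) = 3 × 11 × 29 × 31 = 29667.
Smallest N > 42 is LCM + 42 = 29667 + 42 = 29709.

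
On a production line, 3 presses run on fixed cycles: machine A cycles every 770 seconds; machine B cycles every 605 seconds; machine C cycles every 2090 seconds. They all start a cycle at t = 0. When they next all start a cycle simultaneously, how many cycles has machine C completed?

77 cycles

All finish a whole number of cycles simultaneously at t = LCM of the periods.
770 = 2 × 5 × 7 × 11
605 = 5 × 11^2
2090 = 2 × 5 × 11 × 19
LCM(770, 605, 2090) = 2 × 5 × 7 × 11^2 × 19 = 160930.
Cycles for period 2090: 160930 / 2090 = 77.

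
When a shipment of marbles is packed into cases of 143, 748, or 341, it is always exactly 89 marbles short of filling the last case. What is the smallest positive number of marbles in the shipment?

301355

Being 89 short of a full case of size k means N ≡ −89 (mod k), i.e. N + 89 is a multiple of each size.
143 = 11 × 13
748 = 2^2 × 11 × 17
341 = 11 × 31
LCM(143, 748, 341) = 2^2 × 11 × 13 × 17 × 31 = 301444.
Smallest positive N is 301444 − 89 = 301355.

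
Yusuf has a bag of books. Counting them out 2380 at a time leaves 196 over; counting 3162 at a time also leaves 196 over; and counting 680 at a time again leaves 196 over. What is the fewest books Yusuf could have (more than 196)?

N − 196 must be a common multiple of 2380, 3162, and 680.
2380 = 2^2 × 5 × 7 × 17
3162 = 2 × 3 × 17 × 31
680 = 2^3 × 5 × 17
LCM(2380, 3162, 680) = 2^3 × 3 × 5 × 7 × 17 × 31 = 442680.
Smallest N > 196 is LCM + 196 = 442680 + 196 = 442876.

442876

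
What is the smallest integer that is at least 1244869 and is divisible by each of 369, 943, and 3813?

1315485

The integer must be a common multiple of 369, 943, and 3813, so a multiple of their LCM.
369 = 3^2 × 41
943 = 23 × 41
3813 = 3 × 31 × 41
LCM(369, 943, 3813) = 3^2 × 23 × 31 × 41 = 263097.
Smallest multiple of 263097 that is ≥ 1244869: ⌈1244869/263097⌉ × 263097 = 5 × 263097 = 1315485.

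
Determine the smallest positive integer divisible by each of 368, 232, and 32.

368 = 2^4 × 23
232 = 2^3 × 29
32 = 2^5
LCM(368, 232, 32) = 2^5 × 23 × 29 = 21344.

21344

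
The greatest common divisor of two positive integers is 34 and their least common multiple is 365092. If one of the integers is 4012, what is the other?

3094

For two integers, gcd × lcm = product, so the other is (34 × 365092) / 4012 = 12413128 / 4012 = 3094.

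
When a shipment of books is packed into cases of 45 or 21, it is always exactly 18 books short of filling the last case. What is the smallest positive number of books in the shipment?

Being 18 short of a full case of size k means N ≡ −18 (mod k), i.e. N + 18 is a multiple of each size.
45 = 3^2 × 5
21 = 3 × 7
LCM(45, 21) = 3^2 × 5 × 7 = 315.
Smallest positive N is 315 − 18 = 297.

297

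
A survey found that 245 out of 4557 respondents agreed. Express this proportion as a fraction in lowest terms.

245 = 5 × 7^2
4557 = 3 × 7^2 × 31
gcd(245, 4557) = 7^2 = 49.
Divide numerator and denominator by 49: 245/4557 = 5/93.

5/93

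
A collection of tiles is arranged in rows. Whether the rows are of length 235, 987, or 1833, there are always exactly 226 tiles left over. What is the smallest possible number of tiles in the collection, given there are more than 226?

N − 226 must be a common multiple of 235, 987, and 1833.
235 = 5 × 47
987 = 3 × 7 × 47
1833 = 3 × 13 × 47
LCM(235, 987, 1833) = 3 × 5 × 7 × 13 × 47 = 64155.
Smallest N > 226 is LCM + 226 = 64155 + 226 = 64381.

64381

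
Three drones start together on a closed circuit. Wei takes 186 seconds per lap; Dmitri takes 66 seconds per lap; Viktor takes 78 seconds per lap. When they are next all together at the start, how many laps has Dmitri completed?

They are all back at their starting positions together after one LCM of the periods.
186 = 2 × 3 × 31
66 = 2 × 3 × 11
78 = 2 × 3 × 13
LCM(186, 66, 78) = 2 × 3 × 11 × 13 × 31 = 26598.
Laps for period 66: 26598 / 66 = 403.

403 laps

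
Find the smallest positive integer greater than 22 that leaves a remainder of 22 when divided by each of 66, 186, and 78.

26620

N − 22 must be a common multiple of 66, 186, and 78.
66 = 2 × 3 × 11
186 = 2 × 3 × 31
78 = 2 × 3 × 13
LCM(66, 186, 78) = 2 × 3 × 11 × 13 × 31 = 26598.
Smallest N > 22 is LCM + 22 = 26598 + 22 = 26620.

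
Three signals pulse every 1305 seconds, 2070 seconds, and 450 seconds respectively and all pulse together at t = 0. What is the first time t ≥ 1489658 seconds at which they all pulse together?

Joint pulses occur at multiples of LCM(1305, 2070, 450).
1305 = 3^2 × 5 × 29
2070 = 2 × 3^2 × 5 × 23
450 = 2 × 3^2 × 5^2
LCM(1305, 2070, 450) = 2 × 3^2 × 5^2 × 23 × 29 = 300150.
Smallest multiple of 300150 that is ≥ 1489658: ⌈1489658/300150⌉ × 300150 = 5 × 300150 = 1500750.

1500750 seconds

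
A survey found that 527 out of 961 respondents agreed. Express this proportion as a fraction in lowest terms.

17/31

527 = 17 × 31
961 = 31^2
gcd(527, 961) = 31.
Divide numerator and denominator by 31: 527/961 = 17/31.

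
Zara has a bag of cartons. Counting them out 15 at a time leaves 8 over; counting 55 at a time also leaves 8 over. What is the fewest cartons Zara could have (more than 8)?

173

N − 8 must be a common multiple of 15 and 55.
15 = 3 × 5
55 = 5 × 11
LCM(15, 55) = 3 × 5 × 11 = 165.
Smallest N > 8 is LCM + 8 = 165 + 8 = 173.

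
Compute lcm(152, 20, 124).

23560

152 = 2^3 × 19
20 = 2^2 × 5
124 = 2^2 × 31
LCM(152, 20, 124) = 2^3 × 5 × 19 × 31 = 23560.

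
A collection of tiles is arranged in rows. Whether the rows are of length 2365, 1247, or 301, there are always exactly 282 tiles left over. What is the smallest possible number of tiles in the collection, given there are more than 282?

N − 282 must be a common multiple of 2365, 1247, and 301.
2365 = 5 × 11 × 43
1247 = 29 × 43
301 = 7 × 43
LCM(2365, 1247, 301) = 5 × 7 × 11 × 29 × 43 = 480095.
Smallest N > 282 is LCM + 282 = 480095 + 282 = 480377.

480377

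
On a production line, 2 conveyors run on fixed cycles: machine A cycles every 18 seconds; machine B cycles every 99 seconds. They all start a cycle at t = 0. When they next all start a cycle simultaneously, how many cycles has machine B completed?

2 cycles

The first common completion time is the LCM of the periods.
18 = 2 × 3^2
99 = 3^2 × 11
LCM(18, 99) = 2 × 3^2 × 11 = 198.
Cycles for period 99: 198 / 99 = 2.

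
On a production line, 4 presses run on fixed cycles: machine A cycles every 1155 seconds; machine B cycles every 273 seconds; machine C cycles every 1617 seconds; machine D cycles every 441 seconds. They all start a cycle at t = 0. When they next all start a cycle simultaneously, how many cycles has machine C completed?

They are all back at their starting positions together after one LCM of the periods.
1155 = 3 × 5 × 7 × 11
273 = 3 × 7 × 13
1617 = 3 × 7^2 × 11
441 = 3^2 × 7^2
LCM(1155, 273, 1617, 441) = 3^2 × 5 × 7^2 × 11 × 13 = 315315.
Cycles for period 1617: 315315 / 1617 = 195.

195 cycles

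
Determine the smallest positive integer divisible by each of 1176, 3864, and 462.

297528

1176 = 2^3 × 3 × 7^2
3864 = 2^3 × 3 × 7 × 23
462 = 2 × 3 × 7 × 11
LCM(1176, 3864, 462) = 2^3 × 3 × 7^2 × 11 × 23 = 297528.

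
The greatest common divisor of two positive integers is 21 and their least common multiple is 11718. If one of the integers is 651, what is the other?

For two integers, gcd × lcm = product, so the other is (21 × 11718) / 651 = 246078 / 651 = 378.

378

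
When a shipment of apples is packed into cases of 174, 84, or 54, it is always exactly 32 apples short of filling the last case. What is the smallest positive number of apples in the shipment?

21892

Being 32 short of a full case of size k means N ≡ −32 (mod k), i.e. N + 32 is a multiple of each size.
174 = 2 × 3 × 29
84 = 2^2 × 3 × 7
54 = 2 × 3^3
LCM(174, 84, 54) = 2^2 × 3^3 × 7 × 29 = 21924.
Smallest positive N is 21924 − 32 = 21892.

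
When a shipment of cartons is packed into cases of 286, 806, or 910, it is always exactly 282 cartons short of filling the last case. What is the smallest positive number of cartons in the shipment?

310028

Being 282 short of a full case of size k means N ≡ −282 (mod k), i.e. N + 282 is a multiple of each size.
286 = 2 × 11 × 13
806 = 2 × 13 × 31
910 = 2 × 5 × 7 × 13
LCM(286, 806, 910) = 2 × 5 × 7 × 11 × 13 × 31 = 310310.
Smallest positive N is 310310 − 282 = 310028.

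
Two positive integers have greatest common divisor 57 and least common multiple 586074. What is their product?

For any two positive integers, gcd × lcm = product = 57 × 586074 = 33406218.

33406218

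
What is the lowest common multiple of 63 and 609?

1827

63 = 3^2 × 7
609 = 3 × 7 × 29
LCM(63, 609) = 3^2 × 7 × 29 = 1827.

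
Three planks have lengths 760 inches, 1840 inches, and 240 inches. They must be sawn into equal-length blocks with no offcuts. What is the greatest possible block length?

40 inches

The block length must divide every plank, so the greatest is gcd(760, 1840, 240).
760 = 2^3 × 5 × 19
1840 = 2^4 × 5 × 23
240 = 2^4 × 3 × 5
gcd(760, 1840, 240) = 2^3 × 5 = 40.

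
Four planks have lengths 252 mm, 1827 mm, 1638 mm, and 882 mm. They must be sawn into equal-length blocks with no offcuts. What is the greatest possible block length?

The block length must divide every plank, so the greatest is gcd(252, 1827, 1638, 882).
252 = 2^2 × 3^2 × 7
1827 = 3^2 × 7 × 29
1638 = 2 × 3^2 × 7 × 13
882 = 2 × 3^2 × 7^2
gcd(252, 1827, 1638, 882) = 3^2 × 7 = 63.

63 mm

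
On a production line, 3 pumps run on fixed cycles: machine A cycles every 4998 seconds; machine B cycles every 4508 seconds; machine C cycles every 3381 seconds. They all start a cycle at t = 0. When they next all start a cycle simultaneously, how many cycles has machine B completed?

They are all back at their starting positions together after one LCM of the periods.
4998 = 2 × 3 × 7^2 × 17
4508 = 2^2 × 7^2 × 23
3381 = 3 × 7^2 × 23
LCM(4998, 4508, 3381) = 2^2 × 3 × 7^2 × 17 × 23 = 229908.
Cycles for period 4508: 229908 / 4508 = 51.

51 cycles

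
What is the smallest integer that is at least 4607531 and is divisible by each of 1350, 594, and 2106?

4633200

The integer must be a common multiple of 1350, 594, and 2106, so a multiple of their LCM.
1350 = 2 × 3^3 × 5^2
594 = 2 × 3^3 × 11
2106 = 2 × 3^4 × 13
LCM(1350, 594, 2106) = 2 × 3^4 × 5^2 × 11 × 13 = 579150.
Smallest multiple of 579150 that is ≥ 4607531: ⌈4607531/579150⌉ × 579150 = 8 × 579150 = 4633200.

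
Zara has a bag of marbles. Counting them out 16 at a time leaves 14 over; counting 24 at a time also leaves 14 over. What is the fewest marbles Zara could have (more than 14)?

62

N − 14 must be a common multiple of 16 and 24.
16 = 2^4
24 = 2^3 × 3
LCM(16, 24) = 2^4 × 3 = 48.
Smallest N > 14 is LCM + 14 = 48 + 14 = 62.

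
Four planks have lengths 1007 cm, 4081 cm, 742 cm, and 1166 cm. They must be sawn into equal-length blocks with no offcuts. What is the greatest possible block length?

53 cm

This is the greatest common divisor of 1007, 4081, 742, and 1166.
1007 = 19 × 53
4081 = 7 × 11 × 53
742 = 2 × 7 × 53
1166 = 2 × 11 × 53
gcd(1007, 4081, 742, 1166) = 53.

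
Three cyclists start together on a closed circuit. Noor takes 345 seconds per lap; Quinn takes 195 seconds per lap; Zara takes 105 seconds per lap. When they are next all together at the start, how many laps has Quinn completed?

All finish a whole number of cycles simultaneously at t = LCM of the periods.
345 = 3 × 5 × 23
195 = 3 × 5 × 13
105 = 3 × 5 × 7
LCM(345, 195, 105) = 3 × 5 × 7 × 13 × 23 = 31395.
Laps for period 195: 31395 / 195 = 161.

161 laps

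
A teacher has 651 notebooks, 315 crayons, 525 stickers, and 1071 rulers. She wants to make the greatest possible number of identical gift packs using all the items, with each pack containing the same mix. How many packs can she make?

The pack count must divide each quantity, so the greatest is gcd(651, 315, 525, 1071).
651 = 3 × 7 × 31
315 = 3^2 × 5 × 7
525 = 3 × 5^2 × 7
1071 = 3^2 × 7 × 17
gcd(651, 315, 525, 1071) = 3 × 7 = 21.

21 packs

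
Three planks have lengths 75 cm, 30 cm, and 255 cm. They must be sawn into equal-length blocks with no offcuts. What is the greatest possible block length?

This is the greatest common divisor of 75, 30, and 255.
75 = 3 × 5^2
30 = 2 × 3 × 5
255 = 3 × 5 × 17
gcd(75, 30, 255) = 3 × 5 = 15.

15 cm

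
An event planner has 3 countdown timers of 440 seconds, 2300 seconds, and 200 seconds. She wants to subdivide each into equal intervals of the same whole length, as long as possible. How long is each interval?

The interval must divide each timer length; the longest such is the gcd.
440 = 2^3 × 5 × 11
2300 = 2^2 × 5^2 × 23
200 = 2^3 × 5^2
gcd(440, 2300, 200) = 2^2 × 5 = 20.

20 seconds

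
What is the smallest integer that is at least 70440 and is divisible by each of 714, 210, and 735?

The integer must be a common multiple of 714, 210, and 735, so a multiple of their LCM.
714 = 2 × 3 × 7 × 17
210 = 2 × 3 × 5 × 7
735 = 3 × 5 × 7^2
LCM(714, 210, 735) = 2 × 3 × 5 × 7^2 × 17 = 24990.
Smallest multiple of 24990 that is ≥ 70440: ⌈70440/24990⌉ × 24990 = 3 × 24990 = 74970.

74970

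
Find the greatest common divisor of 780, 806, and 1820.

780 = 2^2 × 3 × 5 × 13
806 = 2 × 13 × 31
1820 = 2^2 × 5 × 7 × 13
gcd(780, 806, 1820) = 2 × 13 = 26.

26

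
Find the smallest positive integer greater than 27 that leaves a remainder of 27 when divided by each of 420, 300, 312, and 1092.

54627

N − 27 must be a common multiple of 420, 300, 312, and 1092.
420 = 2^2 × 3 × 5 × 7
300 = 2^2 × 3 × 5^2
312 = 2^3 × 3 × 13
1092 = 2^2 × 3 × 7 × 13
LCM(420, 300, 312, 1092) = 2^3 × 3 × 5^2 × 7 × 13 = 54600.
Smallest N > 27 is LCM + 27 = 54600 + 27 = 54627.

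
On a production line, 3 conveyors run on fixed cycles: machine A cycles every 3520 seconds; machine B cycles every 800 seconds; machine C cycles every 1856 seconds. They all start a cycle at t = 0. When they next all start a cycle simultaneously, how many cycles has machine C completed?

275 cycles

They are all back at their starting positions together after one LCM of the periods.
3520 = 2^6 × 5 × 11
800 = 2^5 × 5^2
1856 = 2^6 × 29
LCM(3520, 800, 1856) = 2^6 × 5^2 × 11 × 29 = 510400.
Cycles for period 1856: 510400 / 1856 = 275.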